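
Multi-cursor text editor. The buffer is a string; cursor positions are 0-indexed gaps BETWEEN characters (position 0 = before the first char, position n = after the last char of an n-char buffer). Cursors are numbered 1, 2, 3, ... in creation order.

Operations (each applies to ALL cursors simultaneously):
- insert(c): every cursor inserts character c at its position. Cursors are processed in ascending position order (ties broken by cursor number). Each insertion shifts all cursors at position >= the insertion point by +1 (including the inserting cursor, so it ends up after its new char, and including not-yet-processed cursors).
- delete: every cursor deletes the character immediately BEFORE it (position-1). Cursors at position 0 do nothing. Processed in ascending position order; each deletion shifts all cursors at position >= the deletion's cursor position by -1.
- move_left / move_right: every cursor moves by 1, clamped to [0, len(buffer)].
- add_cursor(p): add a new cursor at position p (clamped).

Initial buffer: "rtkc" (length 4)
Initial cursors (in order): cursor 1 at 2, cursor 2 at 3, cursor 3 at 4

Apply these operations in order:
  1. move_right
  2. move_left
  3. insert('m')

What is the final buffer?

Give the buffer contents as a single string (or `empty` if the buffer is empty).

Answer: rtmkmmc

Derivation:
After op 1 (move_right): buffer="rtkc" (len 4), cursors c1@3 c2@4 c3@4, authorship ....
After op 2 (move_left): buffer="rtkc" (len 4), cursors c1@2 c2@3 c3@3, authorship ....
After op 3 (insert('m')): buffer="rtmkmmc" (len 7), cursors c1@3 c2@6 c3@6, authorship ..1.23.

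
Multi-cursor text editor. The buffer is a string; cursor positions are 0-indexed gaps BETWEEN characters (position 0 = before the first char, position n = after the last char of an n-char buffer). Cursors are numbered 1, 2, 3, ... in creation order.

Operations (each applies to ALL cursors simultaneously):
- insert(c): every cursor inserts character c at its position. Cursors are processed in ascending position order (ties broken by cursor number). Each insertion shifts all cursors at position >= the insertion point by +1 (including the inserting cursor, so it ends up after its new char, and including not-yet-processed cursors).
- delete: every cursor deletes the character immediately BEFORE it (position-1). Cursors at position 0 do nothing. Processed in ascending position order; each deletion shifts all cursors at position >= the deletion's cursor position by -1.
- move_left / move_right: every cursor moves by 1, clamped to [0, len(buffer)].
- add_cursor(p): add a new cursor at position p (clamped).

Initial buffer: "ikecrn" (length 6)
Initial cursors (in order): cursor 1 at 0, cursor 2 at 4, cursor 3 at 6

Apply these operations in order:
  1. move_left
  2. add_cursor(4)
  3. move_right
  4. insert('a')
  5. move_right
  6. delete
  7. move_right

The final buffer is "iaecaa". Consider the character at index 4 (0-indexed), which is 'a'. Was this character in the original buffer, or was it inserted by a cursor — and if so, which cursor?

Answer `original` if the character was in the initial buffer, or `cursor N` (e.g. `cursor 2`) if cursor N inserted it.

Answer: cursor 2

Derivation:
After op 1 (move_left): buffer="ikecrn" (len 6), cursors c1@0 c2@3 c3@5, authorship ......
After op 2 (add_cursor(4)): buffer="ikecrn" (len 6), cursors c1@0 c2@3 c4@4 c3@5, authorship ......
After op 3 (move_right): buffer="ikecrn" (len 6), cursors c1@1 c2@4 c4@5 c3@6, authorship ......
After op 4 (insert('a')): buffer="iakecarana" (len 10), cursors c1@2 c2@6 c4@8 c3@10, authorship .1...2.4.3
After op 5 (move_right): buffer="iakecarana" (len 10), cursors c1@3 c2@7 c4@9 c3@10, authorship .1...2.4.3
After op 6 (delete): buffer="iaecaa" (len 6), cursors c1@2 c2@5 c3@6 c4@6, authorship .1..24
After op 7 (move_right): buffer="iaecaa" (len 6), cursors c1@3 c2@6 c3@6 c4@6, authorship .1..24
Authorship (.=original, N=cursor N): . 1 . . 2 4
Index 4: author = 2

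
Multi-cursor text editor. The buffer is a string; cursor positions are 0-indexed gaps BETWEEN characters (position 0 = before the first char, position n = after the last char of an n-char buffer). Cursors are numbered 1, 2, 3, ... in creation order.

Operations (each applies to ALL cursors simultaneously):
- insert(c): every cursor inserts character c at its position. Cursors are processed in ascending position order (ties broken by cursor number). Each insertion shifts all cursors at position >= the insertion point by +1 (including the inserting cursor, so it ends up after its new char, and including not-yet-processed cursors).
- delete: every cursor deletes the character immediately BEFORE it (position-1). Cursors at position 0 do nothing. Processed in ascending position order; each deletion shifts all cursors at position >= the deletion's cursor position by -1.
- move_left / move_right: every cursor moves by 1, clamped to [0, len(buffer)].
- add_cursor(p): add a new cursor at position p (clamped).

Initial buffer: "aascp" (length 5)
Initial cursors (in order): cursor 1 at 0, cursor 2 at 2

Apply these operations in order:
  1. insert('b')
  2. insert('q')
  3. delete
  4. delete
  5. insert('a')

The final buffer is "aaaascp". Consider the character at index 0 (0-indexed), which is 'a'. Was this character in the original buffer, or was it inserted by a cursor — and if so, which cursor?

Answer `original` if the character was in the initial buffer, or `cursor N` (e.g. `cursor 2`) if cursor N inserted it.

After op 1 (insert('b')): buffer="baabscp" (len 7), cursors c1@1 c2@4, authorship 1..2...
After op 2 (insert('q')): buffer="bqaabqscp" (len 9), cursors c1@2 c2@6, authorship 11..22...
After op 3 (delete): buffer="baabscp" (len 7), cursors c1@1 c2@4, authorship 1..2...
After op 4 (delete): buffer="aascp" (len 5), cursors c1@0 c2@2, authorship .....
After op 5 (insert('a')): buffer="aaaascp" (len 7), cursors c1@1 c2@4, authorship 1..2...
Authorship (.=original, N=cursor N): 1 . . 2 . . .
Index 0: author = 1

Answer: cursor 1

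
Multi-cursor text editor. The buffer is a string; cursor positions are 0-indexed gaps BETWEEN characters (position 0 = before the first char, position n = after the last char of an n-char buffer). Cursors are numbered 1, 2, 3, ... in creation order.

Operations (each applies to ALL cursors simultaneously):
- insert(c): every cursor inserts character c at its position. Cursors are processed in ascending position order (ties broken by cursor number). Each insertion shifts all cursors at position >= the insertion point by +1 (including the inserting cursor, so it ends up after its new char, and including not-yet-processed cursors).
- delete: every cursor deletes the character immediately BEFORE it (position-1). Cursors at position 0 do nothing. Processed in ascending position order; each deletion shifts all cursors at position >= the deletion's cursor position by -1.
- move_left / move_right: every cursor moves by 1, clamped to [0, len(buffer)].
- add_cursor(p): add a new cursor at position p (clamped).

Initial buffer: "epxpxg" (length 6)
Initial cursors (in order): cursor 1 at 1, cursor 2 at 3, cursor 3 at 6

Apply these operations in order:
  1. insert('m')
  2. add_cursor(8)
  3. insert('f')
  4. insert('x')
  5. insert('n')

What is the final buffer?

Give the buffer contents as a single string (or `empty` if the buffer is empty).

After op 1 (insert('m')): buffer="empxmpxgm" (len 9), cursors c1@2 c2@5 c3@9, authorship .1..2...3
After op 2 (add_cursor(8)): buffer="empxmpxgm" (len 9), cursors c1@2 c2@5 c4@8 c3@9, authorship .1..2...3
After op 3 (insert('f')): buffer="emfpxmfpxgfmf" (len 13), cursors c1@3 c2@7 c4@11 c3@13, authorship .11..22...433
After op 4 (insert('x')): buffer="emfxpxmfxpxgfxmfx" (len 17), cursors c1@4 c2@9 c4@14 c3@17, authorship .111..222...44333
After op 5 (insert('n')): buffer="emfxnpxmfxnpxgfxnmfxn" (len 21), cursors c1@5 c2@11 c4@17 c3@21, authorship .1111..2222...4443333

Answer: emfxnpxmfxnpxgfxnmfxn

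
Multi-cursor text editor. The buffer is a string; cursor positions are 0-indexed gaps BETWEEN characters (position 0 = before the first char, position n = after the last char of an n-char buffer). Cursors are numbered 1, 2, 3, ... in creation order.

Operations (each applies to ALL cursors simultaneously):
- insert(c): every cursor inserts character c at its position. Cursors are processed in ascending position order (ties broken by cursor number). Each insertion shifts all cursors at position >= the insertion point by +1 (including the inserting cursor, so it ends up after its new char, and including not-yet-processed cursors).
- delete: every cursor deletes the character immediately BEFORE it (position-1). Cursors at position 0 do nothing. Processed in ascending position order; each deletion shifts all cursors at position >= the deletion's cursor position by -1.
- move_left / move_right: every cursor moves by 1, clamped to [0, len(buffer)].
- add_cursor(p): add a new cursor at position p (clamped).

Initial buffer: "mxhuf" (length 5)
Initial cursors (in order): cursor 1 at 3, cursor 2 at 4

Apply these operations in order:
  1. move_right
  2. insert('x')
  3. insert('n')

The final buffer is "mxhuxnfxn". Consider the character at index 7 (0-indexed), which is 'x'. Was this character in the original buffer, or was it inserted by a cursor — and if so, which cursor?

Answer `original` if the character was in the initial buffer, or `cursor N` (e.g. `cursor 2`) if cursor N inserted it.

Answer: cursor 2

Derivation:
After op 1 (move_right): buffer="mxhuf" (len 5), cursors c1@4 c2@5, authorship .....
After op 2 (insert('x')): buffer="mxhuxfx" (len 7), cursors c1@5 c2@7, authorship ....1.2
After op 3 (insert('n')): buffer="mxhuxnfxn" (len 9), cursors c1@6 c2@9, authorship ....11.22
Authorship (.=original, N=cursor N): . . . . 1 1 . 2 2
Index 7: author = 2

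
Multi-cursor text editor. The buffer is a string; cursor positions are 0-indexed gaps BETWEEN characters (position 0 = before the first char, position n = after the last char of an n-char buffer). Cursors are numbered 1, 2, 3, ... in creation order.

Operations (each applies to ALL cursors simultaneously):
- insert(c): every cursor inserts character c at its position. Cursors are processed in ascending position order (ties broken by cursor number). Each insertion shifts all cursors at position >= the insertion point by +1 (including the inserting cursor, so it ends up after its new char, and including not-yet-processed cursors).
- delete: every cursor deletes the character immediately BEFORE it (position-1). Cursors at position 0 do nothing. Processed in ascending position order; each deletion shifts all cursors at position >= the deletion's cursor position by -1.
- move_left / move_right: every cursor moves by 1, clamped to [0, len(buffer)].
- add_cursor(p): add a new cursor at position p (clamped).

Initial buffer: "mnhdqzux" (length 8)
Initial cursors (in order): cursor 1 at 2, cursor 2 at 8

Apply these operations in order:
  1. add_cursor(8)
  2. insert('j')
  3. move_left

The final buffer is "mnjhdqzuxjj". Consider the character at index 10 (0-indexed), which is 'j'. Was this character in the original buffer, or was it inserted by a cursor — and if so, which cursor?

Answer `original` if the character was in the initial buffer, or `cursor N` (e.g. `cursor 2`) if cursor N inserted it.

Answer: cursor 3

Derivation:
After op 1 (add_cursor(8)): buffer="mnhdqzux" (len 8), cursors c1@2 c2@8 c3@8, authorship ........
After op 2 (insert('j')): buffer="mnjhdqzuxjj" (len 11), cursors c1@3 c2@11 c3@11, authorship ..1......23
After op 3 (move_left): buffer="mnjhdqzuxjj" (len 11), cursors c1@2 c2@10 c3@10, authorship ..1......23
Authorship (.=original, N=cursor N): . . 1 . . . . . . 2 3
Index 10: author = 3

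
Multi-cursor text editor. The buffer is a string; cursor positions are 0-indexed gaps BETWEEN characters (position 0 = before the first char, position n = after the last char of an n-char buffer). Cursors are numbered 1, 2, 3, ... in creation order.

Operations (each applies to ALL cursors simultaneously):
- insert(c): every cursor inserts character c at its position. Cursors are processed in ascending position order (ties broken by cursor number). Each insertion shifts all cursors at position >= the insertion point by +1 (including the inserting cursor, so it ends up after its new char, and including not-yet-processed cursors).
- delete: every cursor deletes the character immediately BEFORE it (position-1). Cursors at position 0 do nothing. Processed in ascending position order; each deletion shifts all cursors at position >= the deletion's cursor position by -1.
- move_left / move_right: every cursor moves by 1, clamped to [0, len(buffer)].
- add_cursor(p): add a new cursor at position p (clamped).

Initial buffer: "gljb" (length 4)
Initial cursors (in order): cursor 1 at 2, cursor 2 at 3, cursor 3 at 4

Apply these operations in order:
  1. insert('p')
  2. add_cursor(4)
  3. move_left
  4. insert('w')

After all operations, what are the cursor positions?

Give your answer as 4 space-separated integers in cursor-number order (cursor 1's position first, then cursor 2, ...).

Answer: 3 7 10 5

Derivation:
After op 1 (insert('p')): buffer="glpjpbp" (len 7), cursors c1@3 c2@5 c3@7, authorship ..1.2.3
After op 2 (add_cursor(4)): buffer="glpjpbp" (len 7), cursors c1@3 c4@4 c2@5 c3@7, authorship ..1.2.3
After op 3 (move_left): buffer="glpjpbp" (len 7), cursors c1@2 c4@3 c2@4 c3@6, authorship ..1.2.3
After op 4 (insert('w')): buffer="glwpwjwpbwp" (len 11), cursors c1@3 c4@5 c2@7 c3@10, authorship ..114.22.33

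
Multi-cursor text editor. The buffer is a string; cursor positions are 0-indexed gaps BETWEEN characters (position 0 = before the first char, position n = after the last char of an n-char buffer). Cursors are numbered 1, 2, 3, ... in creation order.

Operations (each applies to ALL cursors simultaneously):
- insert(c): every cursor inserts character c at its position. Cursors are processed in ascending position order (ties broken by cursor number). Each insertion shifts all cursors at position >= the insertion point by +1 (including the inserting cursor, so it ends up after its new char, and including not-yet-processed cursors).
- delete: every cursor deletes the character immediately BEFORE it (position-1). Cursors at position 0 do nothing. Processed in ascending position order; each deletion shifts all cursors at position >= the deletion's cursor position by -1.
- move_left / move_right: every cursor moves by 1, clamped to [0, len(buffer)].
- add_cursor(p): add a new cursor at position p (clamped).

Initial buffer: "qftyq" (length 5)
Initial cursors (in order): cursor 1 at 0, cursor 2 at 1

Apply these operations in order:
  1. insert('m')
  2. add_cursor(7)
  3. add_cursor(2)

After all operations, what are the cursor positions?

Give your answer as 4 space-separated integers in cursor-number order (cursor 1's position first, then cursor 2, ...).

After op 1 (insert('m')): buffer="mqmftyq" (len 7), cursors c1@1 c2@3, authorship 1.2....
After op 2 (add_cursor(7)): buffer="mqmftyq" (len 7), cursors c1@1 c2@3 c3@7, authorship 1.2....
After op 3 (add_cursor(2)): buffer="mqmftyq" (len 7), cursors c1@1 c4@2 c2@3 c3@7, authorship 1.2....

Answer: 1 3 7 2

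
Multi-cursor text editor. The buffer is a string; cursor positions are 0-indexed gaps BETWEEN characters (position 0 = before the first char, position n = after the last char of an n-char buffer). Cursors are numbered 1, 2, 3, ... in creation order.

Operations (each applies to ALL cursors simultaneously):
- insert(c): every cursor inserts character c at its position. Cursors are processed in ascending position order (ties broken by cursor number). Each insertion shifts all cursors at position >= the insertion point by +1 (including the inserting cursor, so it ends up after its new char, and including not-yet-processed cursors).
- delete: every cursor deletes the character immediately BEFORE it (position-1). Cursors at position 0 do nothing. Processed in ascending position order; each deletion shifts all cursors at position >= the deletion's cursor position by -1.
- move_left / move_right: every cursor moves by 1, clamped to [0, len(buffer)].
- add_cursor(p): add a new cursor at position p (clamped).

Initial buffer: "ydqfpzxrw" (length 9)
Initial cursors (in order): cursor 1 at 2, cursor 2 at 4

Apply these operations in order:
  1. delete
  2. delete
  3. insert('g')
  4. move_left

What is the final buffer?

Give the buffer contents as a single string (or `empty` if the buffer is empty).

Answer: ggpzxrw

Derivation:
After op 1 (delete): buffer="yqpzxrw" (len 7), cursors c1@1 c2@2, authorship .......
After op 2 (delete): buffer="pzxrw" (len 5), cursors c1@0 c2@0, authorship .....
After op 3 (insert('g')): buffer="ggpzxrw" (len 7), cursors c1@2 c2@2, authorship 12.....
After op 4 (move_left): buffer="ggpzxrw" (len 7), cursors c1@1 c2@1, authorship 12.....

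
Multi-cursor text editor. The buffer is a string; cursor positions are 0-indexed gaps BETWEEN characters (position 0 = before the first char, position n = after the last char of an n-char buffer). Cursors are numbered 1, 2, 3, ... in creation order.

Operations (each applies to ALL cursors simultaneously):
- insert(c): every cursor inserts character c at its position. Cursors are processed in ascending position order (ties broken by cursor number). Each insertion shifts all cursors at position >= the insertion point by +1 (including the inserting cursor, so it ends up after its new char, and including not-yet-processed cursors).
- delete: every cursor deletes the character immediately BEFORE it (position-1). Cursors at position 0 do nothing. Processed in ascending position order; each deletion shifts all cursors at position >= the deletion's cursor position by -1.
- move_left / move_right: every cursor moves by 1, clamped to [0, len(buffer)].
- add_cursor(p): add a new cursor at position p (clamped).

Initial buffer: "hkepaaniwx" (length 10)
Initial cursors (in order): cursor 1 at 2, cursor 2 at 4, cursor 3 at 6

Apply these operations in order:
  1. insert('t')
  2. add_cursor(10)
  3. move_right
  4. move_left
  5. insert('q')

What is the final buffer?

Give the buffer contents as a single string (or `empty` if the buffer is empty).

After op 1 (insert('t')): buffer="hkteptaatniwx" (len 13), cursors c1@3 c2@6 c3@9, authorship ..1..2..3....
After op 2 (add_cursor(10)): buffer="hkteptaatniwx" (len 13), cursors c1@3 c2@6 c3@9 c4@10, authorship ..1..2..3....
After op 3 (move_right): buffer="hkteptaatniwx" (len 13), cursors c1@4 c2@7 c3@10 c4@11, authorship ..1..2..3....
After op 4 (move_left): buffer="hkteptaatniwx" (len 13), cursors c1@3 c2@6 c3@9 c4@10, authorship ..1..2..3....
After op 5 (insert('q')): buffer="hktqeptqaatqnqiwx" (len 17), cursors c1@4 c2@8 c3@12 c4@14, authorship ..11..22..33.4...

Answer: hktqeptqaatqnqiwx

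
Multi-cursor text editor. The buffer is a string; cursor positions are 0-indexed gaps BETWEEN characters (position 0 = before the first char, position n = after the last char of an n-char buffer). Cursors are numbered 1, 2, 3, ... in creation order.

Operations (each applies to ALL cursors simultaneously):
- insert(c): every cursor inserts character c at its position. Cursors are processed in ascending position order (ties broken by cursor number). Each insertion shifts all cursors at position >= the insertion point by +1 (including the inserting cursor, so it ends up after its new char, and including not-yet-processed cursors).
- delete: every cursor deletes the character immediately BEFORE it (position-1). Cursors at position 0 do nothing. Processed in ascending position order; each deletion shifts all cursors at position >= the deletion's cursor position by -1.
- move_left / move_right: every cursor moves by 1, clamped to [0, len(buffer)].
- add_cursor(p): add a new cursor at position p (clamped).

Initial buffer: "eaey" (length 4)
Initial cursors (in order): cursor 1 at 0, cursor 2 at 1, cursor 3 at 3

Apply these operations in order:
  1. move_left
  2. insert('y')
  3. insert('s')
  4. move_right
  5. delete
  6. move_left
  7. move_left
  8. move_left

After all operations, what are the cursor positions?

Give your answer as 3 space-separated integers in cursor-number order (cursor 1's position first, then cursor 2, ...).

Answer: 0 0 3

Derivation:
After op 1 (move_left): buffer="eaey" (len 4), cursors c1@0 c2@0 c3@2, authorship ....
After op 2 (insert('y')): buffer="yyeayey" (len 7), cursors c1@2 c2@2 c3@5, authorship 12..3..
After op 3 (insert('s')): buffer="yysseaysey" (len 10), cursors c1@4 c2@4 c3@8, authorship 1212..33..
After op 4 (move_right): buffer="yysseaysey" (len 10), cursors c1@5 c2@5 c3@9, authorship 1212..33..
After op 5 (delete): buffer="yysaysy" (len 7), cursors c1@3 c2@3 c3@6, authorship 121.33.
After op 6 (move_left): buffer="yysaysy" (len 7), cursors c1@2 c2@2 c3@5, authorship 121.33.
After op 7 (move_left): buffer="yysaysy" (len 7), cursors c1@1 c2@1 c3@4, authorship 121.33.
After op 8 (move_left): buffer="yysaysy" (len 7), cursors c1@0 c2@0 c3@3, authorship 121.33.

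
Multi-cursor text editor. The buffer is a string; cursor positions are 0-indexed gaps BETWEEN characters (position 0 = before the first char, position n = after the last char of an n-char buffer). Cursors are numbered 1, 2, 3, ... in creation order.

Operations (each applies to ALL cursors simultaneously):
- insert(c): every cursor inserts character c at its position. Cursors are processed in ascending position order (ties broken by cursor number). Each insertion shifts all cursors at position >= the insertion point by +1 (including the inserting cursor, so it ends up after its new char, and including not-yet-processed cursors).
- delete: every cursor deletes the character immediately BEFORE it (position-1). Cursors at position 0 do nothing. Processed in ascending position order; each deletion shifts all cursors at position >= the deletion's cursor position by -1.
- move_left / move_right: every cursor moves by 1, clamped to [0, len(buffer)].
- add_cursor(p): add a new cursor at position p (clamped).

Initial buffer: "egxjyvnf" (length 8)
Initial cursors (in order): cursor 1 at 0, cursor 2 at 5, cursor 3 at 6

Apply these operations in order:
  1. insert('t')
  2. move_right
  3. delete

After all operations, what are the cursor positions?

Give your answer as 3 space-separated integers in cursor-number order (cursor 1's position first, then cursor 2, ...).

After op 1 (insert('t')): buffer="tegxjytvtnf" (len 11), cursors c1@1 c2@7 c3@9, authorship 1.....2.3..
After op 2 (move_right): buffer="tegxjytvtnf" (len 11), cursors c1@2 c2@8 c3@10, authorship 1.....2.3..
After op 3 (delete): buffer="tgxjyttf" (len 8), cursors c1@1 c2@6 c3@7, authorship 1....23.

Answer: 1 6 7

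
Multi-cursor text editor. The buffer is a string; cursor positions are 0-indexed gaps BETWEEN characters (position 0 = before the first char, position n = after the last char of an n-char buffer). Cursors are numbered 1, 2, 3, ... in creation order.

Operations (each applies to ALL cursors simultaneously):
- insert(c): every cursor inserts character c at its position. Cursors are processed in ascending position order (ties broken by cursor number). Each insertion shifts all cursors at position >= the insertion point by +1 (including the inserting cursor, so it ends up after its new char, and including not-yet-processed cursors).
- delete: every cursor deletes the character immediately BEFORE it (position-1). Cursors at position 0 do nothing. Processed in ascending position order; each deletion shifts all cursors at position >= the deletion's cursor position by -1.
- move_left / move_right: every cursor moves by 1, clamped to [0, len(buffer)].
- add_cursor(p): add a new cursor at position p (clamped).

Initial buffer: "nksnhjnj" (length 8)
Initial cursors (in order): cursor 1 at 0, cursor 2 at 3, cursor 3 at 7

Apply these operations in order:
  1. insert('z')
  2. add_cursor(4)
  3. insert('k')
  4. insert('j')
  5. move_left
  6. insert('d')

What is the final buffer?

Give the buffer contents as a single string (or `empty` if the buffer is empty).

After op 1 (insert('z')): buffer="znksznhjnzj" (len 11), cursors c1@1 c2@5 c3@10, authorship 1...2....3.
After op 2 (add_cursor(4)): buffer="znksznhjnzj" (len 11), cursors c1@1 c4@4 c2@5 c3@10, authorship 1...2....3.
After op 3 (insert('k')): buffer="zknkskzknhjnzkj" (len 15), cursors c1@2 c4@6 c2@8 c3@14, authorship 11...422....33.
After op 4 (insert('j')): buffer="zkjnkskjzkjnhjnzkjj" (len 19), cursors c1@3 c4@8 c2@11 c3@18, authorship 111...44222....333.
After op 5 (move_left): buffer="zkjnkskjzkjnhjnzkjj" (len 19), cursors c1@2 c4@7 c2@10 c3@17, authorship 111...44222....333.
After op 6 (insert('d')): buffer="zkdjnkskdjzkdjnhjnzkdjj" (len 23), cursors c1@3 c4@9 c2@13 c3@21, authorship 1111...4442222....3333.

Answer: zkdjnkskdjzkdjnhjnzkdjj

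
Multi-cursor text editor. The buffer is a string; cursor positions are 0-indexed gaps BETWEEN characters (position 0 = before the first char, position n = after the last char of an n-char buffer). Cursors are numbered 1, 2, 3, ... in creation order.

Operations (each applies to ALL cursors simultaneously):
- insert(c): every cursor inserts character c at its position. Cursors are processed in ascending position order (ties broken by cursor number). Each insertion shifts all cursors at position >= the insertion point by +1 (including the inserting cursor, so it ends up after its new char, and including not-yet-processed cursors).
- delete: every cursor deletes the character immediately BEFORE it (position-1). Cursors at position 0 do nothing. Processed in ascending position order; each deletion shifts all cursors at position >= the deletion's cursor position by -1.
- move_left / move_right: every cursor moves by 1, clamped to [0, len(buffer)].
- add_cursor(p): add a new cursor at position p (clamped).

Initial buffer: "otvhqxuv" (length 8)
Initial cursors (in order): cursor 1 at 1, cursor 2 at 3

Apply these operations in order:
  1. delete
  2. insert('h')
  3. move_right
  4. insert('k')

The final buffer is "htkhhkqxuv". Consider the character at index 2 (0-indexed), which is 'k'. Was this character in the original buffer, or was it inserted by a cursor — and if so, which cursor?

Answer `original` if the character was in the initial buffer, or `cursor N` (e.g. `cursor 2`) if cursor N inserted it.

Answer: cursor 1

Derivation:
After op 1 (delete): buffer="thqxuv" (len 6), cursors c1@0 c2@1, authorship ......
After op 2 (insert('h')): buffer="hthhqxuv" (len 8), cursors c1@1 c2@3, authorship 1.2.....
After op 3 (move_right): buffer="hthhqxuv" (len 8), cursors c1@2 c2@4, authorship 1.2.....
After op 4 (insert('k')): buffer="htkhhkqxuv" (len 10), cursors c1@3 c2@6, authorship 1.12.2....
Authorship (.=original, N=cursor N): 1 . 1 2 . 2 . . . .
Index 2: author = 1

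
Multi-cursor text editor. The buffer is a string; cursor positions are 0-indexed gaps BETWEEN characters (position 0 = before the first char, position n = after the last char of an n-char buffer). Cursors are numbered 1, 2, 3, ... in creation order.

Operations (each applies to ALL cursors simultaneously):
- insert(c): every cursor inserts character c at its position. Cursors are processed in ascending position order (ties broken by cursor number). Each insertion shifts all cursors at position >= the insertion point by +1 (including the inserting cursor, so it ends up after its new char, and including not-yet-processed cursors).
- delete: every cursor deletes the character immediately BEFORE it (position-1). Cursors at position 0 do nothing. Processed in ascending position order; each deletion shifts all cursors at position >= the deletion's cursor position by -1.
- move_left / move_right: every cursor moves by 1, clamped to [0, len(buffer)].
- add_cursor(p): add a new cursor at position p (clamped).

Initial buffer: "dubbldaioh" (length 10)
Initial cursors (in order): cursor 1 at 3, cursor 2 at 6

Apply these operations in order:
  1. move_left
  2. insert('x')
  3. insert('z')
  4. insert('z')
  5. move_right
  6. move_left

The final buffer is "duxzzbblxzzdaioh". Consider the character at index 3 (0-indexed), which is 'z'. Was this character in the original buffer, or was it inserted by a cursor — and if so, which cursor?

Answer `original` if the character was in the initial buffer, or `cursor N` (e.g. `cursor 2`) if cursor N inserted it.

After op 1 (move_left): buffer="dubbldaioh" (len 10), cursors c1@2 c2@5, authorship ..........
After op 2 (insert('x')): buffer="duxbblxdaioh" (len 12), cursors c1@3 c2@7, authorship ..1...2.....
After op 3 (insert('z')): buffer="duxzbblxzdaioh" (len 14), cursors c1@4 c2@9, authorship ..11...22.....
After op 4 (insert('z')): buffer="duxzzbblxzzdaioh" (len 16), cursors c1@5 c2@11, authorship ..111...222.....
After op 5 (move_right): buffer="duxzzbblxzzdaioh" (len 16), cursors c1@6 c2@12, authorship ..111...222.....
After op 6 (move_left): buffer="duxzzbblxzzdaioh" (len 16), cursors c1@5 c2@11, authorship ..111...222.....
Authorship (.=original, N=cursor N): . . 1 1 1 . . . 2 2 2 . . . . .
Index 3: author = 1

Answer: cursor 1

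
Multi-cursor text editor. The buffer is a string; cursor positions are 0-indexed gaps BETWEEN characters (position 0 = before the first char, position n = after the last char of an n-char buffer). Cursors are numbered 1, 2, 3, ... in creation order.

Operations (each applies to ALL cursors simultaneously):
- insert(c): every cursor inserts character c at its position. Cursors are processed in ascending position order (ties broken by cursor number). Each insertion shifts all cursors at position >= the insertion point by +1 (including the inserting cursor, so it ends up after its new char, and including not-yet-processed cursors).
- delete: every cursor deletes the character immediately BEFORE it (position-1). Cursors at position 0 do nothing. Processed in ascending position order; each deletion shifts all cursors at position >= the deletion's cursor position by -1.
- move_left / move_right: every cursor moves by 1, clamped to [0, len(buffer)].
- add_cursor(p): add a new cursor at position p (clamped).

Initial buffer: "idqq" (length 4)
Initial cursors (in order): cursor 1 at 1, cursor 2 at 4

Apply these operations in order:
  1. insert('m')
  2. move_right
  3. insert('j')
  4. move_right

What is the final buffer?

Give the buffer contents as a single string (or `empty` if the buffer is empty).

After op 1 (insert('m')): buffer="imdqqm" (len 6), cursors c1@2 c2@6, authorship .1...2
After op 2 (move_right): buffer="imdqqm" (len 6), cursors c1@3 c2@6, authorship .1...2
After op 3 (insert('j')): buffer="imdjqqmj" (len 8), cursors c1@4 c2@8, authorship .1.1..22
After op 4 (move_right): buffer="imdjqqmj" (len 8), cursors c1@5 c2@8, authorship .1.1..22

Answer: imdjqqmj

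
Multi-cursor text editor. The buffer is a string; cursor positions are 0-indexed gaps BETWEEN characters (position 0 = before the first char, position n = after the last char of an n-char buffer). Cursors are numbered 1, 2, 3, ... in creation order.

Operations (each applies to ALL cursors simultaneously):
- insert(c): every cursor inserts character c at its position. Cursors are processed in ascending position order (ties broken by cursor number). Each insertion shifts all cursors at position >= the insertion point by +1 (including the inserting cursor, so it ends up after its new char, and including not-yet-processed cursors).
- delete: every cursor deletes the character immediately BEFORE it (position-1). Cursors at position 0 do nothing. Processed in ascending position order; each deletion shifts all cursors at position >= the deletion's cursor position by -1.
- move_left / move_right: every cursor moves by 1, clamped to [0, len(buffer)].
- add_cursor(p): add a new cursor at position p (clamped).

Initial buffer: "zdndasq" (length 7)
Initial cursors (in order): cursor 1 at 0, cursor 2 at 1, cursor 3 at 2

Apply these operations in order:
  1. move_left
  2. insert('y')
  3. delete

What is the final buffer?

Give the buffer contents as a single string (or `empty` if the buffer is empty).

After op 1 (move_left): buffer="zdndasq" (len 7), cursors c1@0 c2@0 c3@1, authorship .......
After op 2 (insert('y')): buffer="yyzydndasq" (len 10), cursors c1@2 c2@2 c3@4, authorship 12.3......
After op 3 (delete): buffer="zdndasq" (len 7), cursors c1@0 c2@0 c3@1, authorship .......

Answer: zdndasq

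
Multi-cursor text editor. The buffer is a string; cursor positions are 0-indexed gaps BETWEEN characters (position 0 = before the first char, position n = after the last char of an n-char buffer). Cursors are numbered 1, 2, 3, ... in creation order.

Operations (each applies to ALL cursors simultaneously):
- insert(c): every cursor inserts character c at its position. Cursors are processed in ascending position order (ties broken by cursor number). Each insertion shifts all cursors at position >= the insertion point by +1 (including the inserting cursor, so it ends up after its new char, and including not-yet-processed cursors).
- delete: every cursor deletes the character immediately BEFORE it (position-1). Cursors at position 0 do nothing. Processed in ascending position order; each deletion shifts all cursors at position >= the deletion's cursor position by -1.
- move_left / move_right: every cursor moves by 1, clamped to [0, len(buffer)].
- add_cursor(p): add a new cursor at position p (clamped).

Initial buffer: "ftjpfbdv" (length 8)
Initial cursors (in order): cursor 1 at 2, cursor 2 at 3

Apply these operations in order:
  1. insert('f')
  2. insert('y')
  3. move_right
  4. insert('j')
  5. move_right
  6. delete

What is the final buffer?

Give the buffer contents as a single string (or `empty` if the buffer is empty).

After op 1 (insert('f')): buffer="ftfjfpfbdv" (len 10), cursors c1@3 c2@5, authorship ..1.2.....
After op 2 (insert('y')): buffer="ftfyjfypfbdv" (len 12), cursors c1@4 c2@7, authorship ..11.22.....
After op 3 (move_right): buffer="ftfyjfypfbdv" (len 12), cursors c1@5 c2@8, authorship ..11.22.....
After op 4 (insert('j')): buffer="ftfyjjfypjfbdv" (len 14), cursors c1@6 c2@10, authorship ..11.122.2....
After op 5 (move_right): buffer="ftfyjjfypjfbdv" (len 14), cursors c1@7 c2@11, authorship ..11.122.2....
After op 6 (delete): buffer="ftfyjjypjbdv" (len 12), cursors c1@6 c2@9, authorship ..11.12.2...

Answer: ftfyjjypjbdv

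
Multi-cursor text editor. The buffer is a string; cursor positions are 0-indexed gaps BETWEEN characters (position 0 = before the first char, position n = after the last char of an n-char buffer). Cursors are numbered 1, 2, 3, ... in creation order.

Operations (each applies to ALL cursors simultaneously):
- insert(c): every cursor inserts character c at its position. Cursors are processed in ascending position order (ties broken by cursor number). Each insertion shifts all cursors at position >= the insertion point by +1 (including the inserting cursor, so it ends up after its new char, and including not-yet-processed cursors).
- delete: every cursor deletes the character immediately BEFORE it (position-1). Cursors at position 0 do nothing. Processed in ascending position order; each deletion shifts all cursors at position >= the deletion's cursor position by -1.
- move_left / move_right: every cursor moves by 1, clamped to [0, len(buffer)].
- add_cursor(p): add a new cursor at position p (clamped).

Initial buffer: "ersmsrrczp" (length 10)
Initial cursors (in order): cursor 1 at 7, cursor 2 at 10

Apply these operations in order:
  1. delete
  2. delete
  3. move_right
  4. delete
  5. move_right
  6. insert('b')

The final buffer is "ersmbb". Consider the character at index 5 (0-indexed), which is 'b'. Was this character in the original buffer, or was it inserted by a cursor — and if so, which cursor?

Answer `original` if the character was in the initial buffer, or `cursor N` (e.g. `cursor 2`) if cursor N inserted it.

Answer: cursor 2

Derivation:
After op 1 (delete): buffer="ersmsrcz" (len 8), cursors c1@6 c2@8, authorship ........
After op 2 (delete): buffer="ersmsc" (len 6), cursors c1@5 c2@6, authorship ......
After op 3 (move_right): buffer="ersmsc" (len 6), cursors c1@6 c2@6, authorship ......
After op 4 (delete): buffer="ersm" (len 4), cursors c1@4 c2@4, authorship ....
After op 5 (move_right): buffer="ersm" (len 4), cursors c1@4 c2@4, authorship ....
After op 6 (insert('b')): buffer="ersmbb" (len 6), cursors c1@6 c2@6, authorship ....12
Authorship (.=original, N=cursor N): . . . . 1 2
Index 5: author = 2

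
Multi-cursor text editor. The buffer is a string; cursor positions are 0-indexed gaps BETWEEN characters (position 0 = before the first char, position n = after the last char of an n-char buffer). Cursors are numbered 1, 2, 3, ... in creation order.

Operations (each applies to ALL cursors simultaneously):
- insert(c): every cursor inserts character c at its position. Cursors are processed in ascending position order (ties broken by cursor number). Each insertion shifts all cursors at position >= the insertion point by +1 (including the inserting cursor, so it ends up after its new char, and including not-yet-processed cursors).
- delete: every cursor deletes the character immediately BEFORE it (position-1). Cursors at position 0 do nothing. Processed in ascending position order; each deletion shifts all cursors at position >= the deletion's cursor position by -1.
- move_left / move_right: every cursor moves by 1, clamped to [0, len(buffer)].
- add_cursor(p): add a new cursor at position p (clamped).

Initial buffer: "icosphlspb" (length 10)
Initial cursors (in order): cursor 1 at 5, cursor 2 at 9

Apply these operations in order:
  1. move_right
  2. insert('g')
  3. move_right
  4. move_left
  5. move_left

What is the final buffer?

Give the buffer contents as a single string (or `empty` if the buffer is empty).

After op 1 (move_right): buffer="icosphlspb" (len 10), cursors c1@6 c2@10, authorship ..........
After op 2 (insert('g')): buffer="icosphglspbg" (len 12), cursors c1@7 c2@12, authorship ......1....2
After op 3 (move_right): buffer="icosphglspbg" (len 12), cursors c1@8 c2@12, authorship ......1....2
After op 4 (move_left): buffer="icosphglspbg" (len 12), cursors c1@7 c2@11, authorship ......1....2
After op 5 (move_left): buffer="icosphglspbg" (len 12), cursors c1@6 c2@10, authorship ......1....2

Answer: icosphglspbg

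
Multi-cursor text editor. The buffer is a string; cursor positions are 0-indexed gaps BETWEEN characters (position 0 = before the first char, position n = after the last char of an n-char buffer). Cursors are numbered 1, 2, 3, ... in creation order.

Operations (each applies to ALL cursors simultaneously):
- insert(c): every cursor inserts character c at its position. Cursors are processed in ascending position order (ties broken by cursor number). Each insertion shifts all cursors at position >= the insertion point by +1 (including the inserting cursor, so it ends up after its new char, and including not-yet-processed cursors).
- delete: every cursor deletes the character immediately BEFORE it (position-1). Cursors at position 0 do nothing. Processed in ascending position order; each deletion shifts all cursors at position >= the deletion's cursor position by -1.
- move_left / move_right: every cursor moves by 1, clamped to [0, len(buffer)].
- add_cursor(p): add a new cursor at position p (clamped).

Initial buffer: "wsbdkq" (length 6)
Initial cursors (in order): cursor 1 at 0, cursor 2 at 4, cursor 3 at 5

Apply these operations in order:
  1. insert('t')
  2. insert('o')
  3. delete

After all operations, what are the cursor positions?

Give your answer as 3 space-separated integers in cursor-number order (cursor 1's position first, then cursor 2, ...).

Answer: 1 6 8

Derivation:
After op 1 (insert('t')): buffer="twsbdtktq" (len 9), cursors c1@1 c2@6 c3@8, authorship 1....2.3.
After op 2 (insert('o')): buffer="towsbdtoktoq" (len 12), cursors c1@2 c2@8 c3@11, authorship 11....22.33.
After op 3 (delete): buffer="twsbdtktq" (len 9), cursors c1@1 c2@6 c3@8, authorship 1....2.3.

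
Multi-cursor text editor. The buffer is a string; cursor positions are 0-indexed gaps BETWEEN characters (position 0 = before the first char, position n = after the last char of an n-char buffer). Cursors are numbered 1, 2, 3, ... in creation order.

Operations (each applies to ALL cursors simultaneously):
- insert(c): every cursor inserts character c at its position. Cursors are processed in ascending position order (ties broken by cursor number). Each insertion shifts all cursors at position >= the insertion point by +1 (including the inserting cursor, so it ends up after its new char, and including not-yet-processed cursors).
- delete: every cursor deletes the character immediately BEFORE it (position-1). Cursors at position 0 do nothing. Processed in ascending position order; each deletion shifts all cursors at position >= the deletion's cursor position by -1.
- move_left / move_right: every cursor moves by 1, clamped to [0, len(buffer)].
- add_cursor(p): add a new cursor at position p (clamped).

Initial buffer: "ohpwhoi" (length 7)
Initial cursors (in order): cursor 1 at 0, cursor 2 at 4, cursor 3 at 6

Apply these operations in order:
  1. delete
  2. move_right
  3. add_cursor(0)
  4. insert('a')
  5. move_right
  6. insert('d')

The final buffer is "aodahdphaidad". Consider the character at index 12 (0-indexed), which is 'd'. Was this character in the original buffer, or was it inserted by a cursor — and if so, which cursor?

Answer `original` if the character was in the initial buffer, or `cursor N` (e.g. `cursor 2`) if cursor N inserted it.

After op 1 (delete): buffer="ohphi" (len 5), cursors c1@0 c2@3 c3@4, authorship .....
After op 2 (move_right): buffer="ohphi" (len 5), cursors c1@1 c2@4 c3@5, authorship .....
After op 3 (add_cursor(0)): buffer="ohphi" (len 5), cursors c4@0 c1@1 c2@4 c3@5, authorship .....
After op 4 (insert('a')): buffer="aoahphaia" (len 9), cursors c4@1 c1@3 c2@7 c3@9, authorship 4.1...2.3
After op 5 (move_right): buffer="aoahphaia" (len 9), cursors c4@2 c1@4 c2@8 c3@9, authorship 4.1...2.3
After op 6 (insert('d')): buffer="aodahdphaidad" (len 13), cursors c4@3 c1@6 c2@11 c3@13, authorship 4.41.1..2.233
Authorship (.=original, N=cursor N): 4 . 4 1 . 1 . . 2 . 2 3 3
Index 12: author = 3

Answer: cursor 3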